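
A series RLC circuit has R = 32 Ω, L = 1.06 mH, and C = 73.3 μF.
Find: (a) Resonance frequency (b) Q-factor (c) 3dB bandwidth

Step 1 — Resonance: ω₀ = 1/√(LC) = 1/√(0.00106·7.33e-05) = 3588 rad/s.
Step 2 — f₀ = ω₀/(2π) = 571 Hz.
Step 3 — Series Q: Q = ω₀L/R = 3588·0.00106/32 = 0.1188.
Step 4 — Bandwidth: Δω = ω₀/Q = 3.019e+04 rad/s; BW = Δω/(2π) = 4805 Hz.

(a) f₀ = 571 Hz  (b) Q = 0.1188  (c) BW = 4805 Hz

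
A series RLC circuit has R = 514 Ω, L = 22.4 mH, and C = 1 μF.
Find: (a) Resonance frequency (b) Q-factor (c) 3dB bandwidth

Step 1 — Resonance condition Im(Z)=0 gives ω₀ = 1/√(LC).
Step 2 — ω₀ = 1/√(0.0224·1e-06) = 6682 rad/s.
Step 3 — f₀ = ω₀/(2π) = 1063 Hz.
Step 4 — Series Q: Q = ω₀L/R = 6682·0.0224/514 = 0.2912.
Step 5 — 3dB bandwidth: Δω = ω₀/Q = 2.295e+04 rad/s; BW = Δω/(2π) = 3652 Hz.

(a) f₀ = 1063 Hz  (b) Q = 0.2912  (c) BW = 3652 Hz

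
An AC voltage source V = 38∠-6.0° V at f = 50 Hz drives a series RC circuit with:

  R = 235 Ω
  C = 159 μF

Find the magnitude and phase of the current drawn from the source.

Step 1 — Angular frequency: ω = 2π·f = 2π·50 = 314.2 rad/s.
Step 2 — Component impedances:
  R: Z = R = 235 Ω
  C: Z = 1/(jωC) = -j/(ω·C) = 0 - j20.02 Ω
Step 3 — Series combination: Z_total = R + C = 235 - j20.02 Ω = 235.9∠-4.9° Ω.
Step 4 — Source phasor: V = 38∠-6.0° V = 37.79 - j3.972 V.
Step 5 — Ohm's law: I = V / Z_total = (37.79 - j3.972) / (235 - j20.02) = 0.1611 - j0.00318 A.
Step 6 — Convert to polar: |I| = 0.1611 A, ∠I = -1.1°.

I = 0.1611∠-1.1° A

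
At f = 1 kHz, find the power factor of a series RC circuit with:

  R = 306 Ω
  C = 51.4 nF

Step 1 — Angular frequency: ω = 2π·f = 2π·1000 = 6283 rad/s.
Step 2 — Component impedances:
  R: Z = R = 306 Ω
  C: Z = 1/(jωC) = -j/(ω·C) = 0 - j3096 Ω
Step 3 — Series combination: Z_total = R + C = 306 - j3096 Ω = 3111∠-84.4° Ω.
Step 4 — Power factor: PF = cos(φ) = Re(Z)/|Z| = 306/3111.48 = 0.09835.
Step 5 — Type: Im(Z) = -3096 ⇒ leading (phase φ = -84.4°).

PF = 0.09835 (leading, φ = -84.4°)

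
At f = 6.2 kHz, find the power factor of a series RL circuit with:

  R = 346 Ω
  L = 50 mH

Step 1 — Angular frequency: ω = 2π·f = 2π·6200 = 3.896e+04 rad/s.
Step 2 — Component impedances:
  R: Z = R = 346 Ω
  L: Z = jωL = j·3.896e+04·0.05 = 0 + j1948 Ω
Step 3 — Series combination: Z_total = R + L = 346 + j1948 Ω = 1978∠79.9° Ω.
Step 4 — Power factor: PF = cos(φ) = Re(Z)/|Z| = 346/1978 = 0.1749.
Step 5 — Type: Im(Z) = 1948 ⇒ lagging (phase φ = 79.9°).

PF = 0.1749 (lagging, φ = 79.9°)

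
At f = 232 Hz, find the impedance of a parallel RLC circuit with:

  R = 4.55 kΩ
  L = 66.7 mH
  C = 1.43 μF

Step 1 — Angular frequency: ω = 2π·f = 2π·232 = 1458 rad/s.
Step 2 — Component impedances:
  R: Z = R = 4550 Ω
  L: Z = jωL = j·1458·0.0667 = 0 + j97.23 Ω
  C: Z = 1/(jωC) = -j/(ω·C) = 0 - j479.7 Ω
Step 3 — Parallel combination: 1/Z_total = 1/R + 1/L + 1/C; Z_total = 3.266 + j121.9 Ω = 121.9∠88.5° Ω.

Z = 3.266 + j121.9 Ω = 121.9∠88.5° Ω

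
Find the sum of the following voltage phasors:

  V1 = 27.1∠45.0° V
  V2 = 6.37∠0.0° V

Step 1 — Convert each phasor to rectangular form:
  V1 = 27.1·(cos(45.0°) + j·sin(45.0°)) = 19.16 + j19.16 V
  V2 = 6.37·(cos(0.0°) + j·sin(0.0°)) = 6.37 V
Step 2 — Sum components: V_total = 25.53 + j19.16 V.
Step 3 — Convert to polar: |V_total| = 31.92 V, ∠V_total = 36.9°.

V_total = 31.92∠36.9° V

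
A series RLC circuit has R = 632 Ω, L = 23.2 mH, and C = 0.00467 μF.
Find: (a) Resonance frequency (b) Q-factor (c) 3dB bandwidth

Step 1 — Resonance: ω₀ = 1/√(LC) = 1/√(0.0232·4.67e-09) = 9.607e+04 rad/s.
Step 2 — f₀ = ω₀/(2π) = 1.529e+04 Hz.
Step 3 — Series Q: Q = ω₀L/R = 9.607e+04·0.0232/632 = 3.527.
Step 4 — Bandwidth: Δω = ω₀/Q = 2.724e+04 rad/s; BW = Δω/(2π) = 4336 Hz.

(a) f₀ = 1.529e+04 Hz  (b) Q = 3.527  (c) BW = 4336 Hz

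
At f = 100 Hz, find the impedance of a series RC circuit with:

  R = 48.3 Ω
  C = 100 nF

Step 1 — Angular frequency: ω = 2π·f = 2π·100 = 628.3 rad/s.
Step 2 — Component impedances:
  R: Z = R = 48.3 Ω
  C: Z = 1/(jωC) = -j/(ω·C) = 0 - j1.592e+04 Ω
Step 3 — Series combination: Z_total = R + C = 48.3 - j1.592e+04 Ω = 1.592e+04∠-89.8° Ω.

Z = 48.3 - j1.592e+04 Ω = 1.592e+04∠-89.8° Ω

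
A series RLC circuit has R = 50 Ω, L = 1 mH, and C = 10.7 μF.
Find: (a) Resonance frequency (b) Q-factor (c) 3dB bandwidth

Step 1 — Resonance condition Im(Z)=0 gives ω₀ = 1/√(LC).
Step 2 — ω₀ = 1/√(0.001·1.07e-05) = 9667 rad/s.
Step 3 — f₀ = ω₀/(2π) = 1539 Hz.
Step 4 — Series Q: Q = ω₀L/R = 9667·0.001/50 = 0.1933.
Step 5 — 3dB bandwidth: Δω = ω₀/Q = 5e+04 rad/s; BW = Δω/(2π) = 7958 Hz.

(a) f₀ = 1539 Hz  (b) Q = 0.1933  (c) BW = 7958 Hz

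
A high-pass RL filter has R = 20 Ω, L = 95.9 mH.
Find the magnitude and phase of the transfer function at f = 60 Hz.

Step 1 — Angular frequency: ω = 2π·60 = 377 rad/s.
Step 2 — Transfer function: H(jω) = jωL/(R + jωL).
Step 3 — Numerator jωL = j·36.15; denominator R + jωL = 20 + j36.15.
Step 4 — H = 0.7657 + j0.4236.
Step 5 — Magnitude: |H| = 0.875 (-1.2 dB); phase: φ = 29.0°.

|H| = 0.875 (-1.2 dB), φ = 29.0°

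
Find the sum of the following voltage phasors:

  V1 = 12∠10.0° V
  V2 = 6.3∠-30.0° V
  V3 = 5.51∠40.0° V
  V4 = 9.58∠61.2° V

Step 1 — Convert each phasor to rectangular form:
  V1 = 12·(cos(10.0°) + j·sin(10.0°)) = 11.82 + j2.084 V
  V2 = 6.3·(cos(-30.0°) + j·sin(-30.0°)) = 5.456 - j3.15 V
  V3 = 5.51·(cos(40.0°) + j·sin(40.0°)) = 4.221 + j3.542 V
  V4 = 9.58·(cos(61.2°) + j·sin(61.2°)) = 4.615 + j8.395 V
Step 2 — Sum components: V_total = 26.11 + j10.87 V.
Step 3 — Convert to polar: |V_total| = 28.28 V, ∠V_total = 22.6°.

V_total = 28.28∠22.6° V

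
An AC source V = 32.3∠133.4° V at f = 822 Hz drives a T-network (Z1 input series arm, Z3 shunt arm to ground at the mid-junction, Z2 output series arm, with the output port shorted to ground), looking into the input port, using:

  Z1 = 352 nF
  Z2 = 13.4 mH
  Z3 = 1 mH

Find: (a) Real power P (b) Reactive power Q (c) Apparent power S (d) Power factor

Step 1 — Angular frequency: ω = 2π·f = 2π·822 = 5165 rad/s.
Step 2 — Component impedances:
  Z1: Z = 1/(jωC) = -j/(ω·C) = 0 - j550.1 Ω
  Z2: Z = jωL = j·5165·0.0134 = 0 + j69.21 Ω
  Z3: Z = jωL = j·5165·0.001 = 0 + j5.165 Ω
Step 3 — With the output port shorted to ground, the output series arm Z2 runs from the junction to ground; the shunt arm Z3 also runs from the junction to ground. They appear in parallel: Z3 || Z2 = 0 + j4.806 Ω.
Step 4 — Series with input arm Z1: Z_in = Z1 + (Z3 || Z2) = 0 - j545.2 Ω = 545.2∠-90.0° Ω.
Step 5 — Source phasor: V = 32.3∠133.4° V = -22.19 + j23.47 V.
Step 6 — Current: I = V / Z = -0.04304 - j0.0407 A = 0.05924∠-136.6° A.
Step 7 — Complex power: S = V·I* = 0 - j1.913 VA.
Step 8 — Real power: P = Re(S) = 0 W.
Step 9 — Reactive power: Q = Im(S) = -1.913 VAR.
Step 10 — Apparent power: |S| = 1.913 VA.
Step 11 — Power factor: PF = P/|S| = 0 (leading).

(a) P = 0 W  (b) Q = -1.913 VAR  (c) S = 1.913 VA  (d) PF = 0 (leading)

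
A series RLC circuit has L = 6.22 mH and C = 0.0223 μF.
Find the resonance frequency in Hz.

Step 1 — Resonance condition Im(Z)=0 gives ω₀ = 1/√(LC).
Step 2 — ω₀ = 1/√(0.00622·2.23e-08) = 8.491e+04 rad/s.
Step 3 — f₀ = ω₀/(2π) = 1.351e+04 Hz.

f₀ = 1.351e+04 Hz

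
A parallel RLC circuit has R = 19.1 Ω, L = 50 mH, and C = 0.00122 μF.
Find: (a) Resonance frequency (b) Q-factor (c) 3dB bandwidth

Step 1 — Resonance: ω₀ = 1/√(LC) = 1/√(0.05·1.22e-09) = 1.28e+05 rad/s.
Step 2 — f₀ = ω₀/(2π) = 2.038e+04 Hz.
Step 3 — Parallel Q: Q = R/(ω₀L) = 19.1/(1.28e+05·0.05) = 0.002984.
Step 4 — Bandwidth: Δω = ω₀/Q = 4.291e+07 rad/s; BW = Δω/(2π) = 6.83e+06 Hz.

(a) f₀ = 2.038e+04 Hz  (b) Q = 0.002984  (c) BW = 6.83e+06 Hz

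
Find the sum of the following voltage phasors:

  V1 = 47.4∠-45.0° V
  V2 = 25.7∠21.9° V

Step 1 — Convert each phasor to rectangular form:
  V1 = 47.4·(cos(-45.0°) + j·sin(-45.0°)) = 33.52 - j33.52 V
  V2 = 25.7·(cos(21.9°) + j·sin(21.9°)) = 23.85 + j9.586 V
Step 2 — Sum components: V_total = 57.36 - j23.93 V.
Step 3 — Convert to polar: |V_total| = 62.15 V, ∠V_total = -22.6°.

V_total = 62.15∠-22.6° V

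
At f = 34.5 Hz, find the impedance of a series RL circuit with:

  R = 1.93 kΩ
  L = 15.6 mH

Step 1 — Angular frequency: ω = 2π·f = 2π·34.5 = 216.8 rad/s.
Step 2 — Component impedances:
  R: Z = R = 1930 Ω
  L: Z = jωL = j·216.8·0.0156 = 0 + j3.382 Ω
Step 3 — Series combination: Z_total = R + L = 1930 + j3.382 Ω = 1930∠0.1° Ω.

Z = 1930 + j3.382 Ω = 1930∠0.1° Ω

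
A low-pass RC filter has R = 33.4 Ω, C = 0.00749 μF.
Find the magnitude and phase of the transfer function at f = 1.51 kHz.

Step 1 — Angular frequency: ω = 2π·1510 = 9488 rad/s.
Step 2 — Transfer function: H(jω) = 1/(1 + jωRC).
Step 3 — Denominator: 1 + jωRC = 1 + j·9488·33.4·7.49e-09 = 1 + j0.002373.
Step 4 — H = 1 - j0.002373.
Step 5 — Magnitude: |H| = 1 (-0.0 dB); phase: φ = -0.1°.

|H| = 1 (-0.0 dB), φ = -0.1°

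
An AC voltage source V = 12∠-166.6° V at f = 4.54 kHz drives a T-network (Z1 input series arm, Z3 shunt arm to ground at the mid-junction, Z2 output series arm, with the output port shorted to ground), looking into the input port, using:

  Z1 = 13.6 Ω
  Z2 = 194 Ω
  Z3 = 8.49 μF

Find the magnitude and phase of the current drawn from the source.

Step 1 — Angular frequency: ω = 2π·f = 2π·4540 = 2.853e+04 rad/s.
Step 2 — Component impedances:
  Z1: Z = R = 13.6 Ω
  Z2: Z = R = 194 Ω
  Z3: Z = 1/(jωC) = -j/(ω·C) = 0 - j4.129 Ω
Step 3 — With the output port shorted to ground, the output series arm Z2 runs from the junction to ground; the shunt arm Z3 also runs from the junction to ground. They appear in parallel: Z3 || Z2 = 0.08784 - j4.127 Ω.
Step 4 — Series with input arm Z1: Z_in = Z1 + (Z3 || Z2) = 13.69 - j4.127 Ω = 14.3∠-16.8° Ω.
Step 5 — Source phasor: V = 12∠-166.6° V = -11.67 - j2.781 V.
Step 6 — Ohm's law: I = V / Z_total = (-11.67 - j2.781) / (13.69 - j4.127) = -0.7256 - j0.422 A.
Step 7 — Convert to polar: |I| = 0.8394 A, ∠I = -149.8°.

I = 0.8394∠-149.8° A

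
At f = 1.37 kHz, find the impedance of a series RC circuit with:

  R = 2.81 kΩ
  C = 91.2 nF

Step 1 — Angular frequency: ω = 2π·f = 2π·1370 = 8608 rad/s.
Step 2 — Component impedances:
  R: Z = R = 2810 Ω
  C: Z = 1/(jωC) = -j/(ω·C) = 0 - j1274 Ω
Step 3 — Series combination: Z_total = R + C = 2810 - j1274 Ω = 3085∠-24.4° Ω.

Z = 2810 - j1274 Ω = 3085∠-24.4° Ω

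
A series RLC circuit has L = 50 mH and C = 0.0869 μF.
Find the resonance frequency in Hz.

Step 1 — Resonance condition Im(Z)=0 gives ω₀ = 1/√(LC).
Step 2 — ω₀ = 1/√(0.05·8.69e-08) = 1.517e+04 rad/s.
Step 3 — f₀ = ω₀/(2π) = 2414 Hz.

f₀ = 2414 Hz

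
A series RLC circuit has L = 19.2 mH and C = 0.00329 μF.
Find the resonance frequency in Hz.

Step 1 — Resonance condition Im(Z)=0 gives ω₀ = 1/√(LC).
Step 2 — ω₀ = 1/√(0.0192·3.29e-09) = 1.258e+05 rad/s.
Step 3 — f₀ = ω₀/(2π) = 2.002e+04 Hz.

f₀ = 2.002e+04 Hz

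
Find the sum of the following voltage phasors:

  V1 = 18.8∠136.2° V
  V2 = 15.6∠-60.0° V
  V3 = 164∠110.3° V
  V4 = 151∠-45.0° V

Step 1 — Convert each phasor to rectangular form:
  V1 = 18.8·(cos(136.2°) + j·sin(136.2°)) = -13.57 + j13.01 V
  V2 = 15.6·(cos(-60.0°) + j·sin(-60.0°)) = 7.8 - j13.51 V
  V3 = 164·(cos(110.3°) + j·sin(110.3°)) = -56.9 + j153.8 V
  V4 = 151·(cos(-45.0°) + j·sin(-45.0°)) = 106.8 - j106.8 V
Step 2 — Sum components: V_total = 44.11 + j46.54 V.
Step 3 — Convert to polar: |V_total| = 64.12 V, ∠V_total = 46.5°.

V_total = 64.12∠46.5° V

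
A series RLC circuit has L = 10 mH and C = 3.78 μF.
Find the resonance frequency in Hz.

Step 1 — Resonance condition Im(Z)=0 gives ω₀ = 1/√(LC).
Step 2 — ω₀ = 1/√(0.01·3.78e-06) = 5143 rad/s.
Step 3 — f₀ = ω₀/(2π) = 818.6 Hz.

f₀ = 818.6 Hz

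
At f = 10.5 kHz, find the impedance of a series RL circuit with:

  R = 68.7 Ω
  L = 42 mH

Step 1 — Angular frequency: ω = 2π·f = 2π·1.05e+04 = 6.597e+04 rad/s.
Step 2 — Component impedances:
  R: Z = R = 68.7 Ω
  L: Z = jωL = j·6.597e+04·0.042 = 0 + j2771 Ω
Step 3 — Series combination: Z_total = R + L = 68.7 + j2771 Ω = 2772∠88.6° Ω.

Z = 68.7 + j2771 Ω = 2772∠88.6° Ω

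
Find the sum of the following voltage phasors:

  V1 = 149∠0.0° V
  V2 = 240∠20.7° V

Step 1 — Convert each phasor to rectangular form:
  V1 = 149·(cos(0.0°) + j·sin(0.0°)) = 149 V
  V2 = 240·(cos(20.7°) + j·sin(20.7°)) = 224.5 + j84.83 V
Step 2 — Sum components: V_total = 373.5 + j84.83 V.
Step 3 — Convert to polar: |V_total| = 383 V, ∠V_total = 12.8°.

V_total = 383∠12.8° V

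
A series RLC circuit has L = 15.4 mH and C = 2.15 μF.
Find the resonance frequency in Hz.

Step 1 — Resonance condition Im(Z)=0 gives ω₀ = 1/√(LC).
Step 2 — ω₀ = 1/√(0.0154·2.15e-06) = 5496 rad/s.
Step 3 — f₀ = ω₀/(2π) = 874.7 Hz.

f₀ = 874.7 Hz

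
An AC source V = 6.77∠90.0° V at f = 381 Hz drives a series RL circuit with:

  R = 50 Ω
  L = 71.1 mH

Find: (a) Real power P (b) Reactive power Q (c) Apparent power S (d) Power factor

Step 1 — Angular frequency: ω = 2π·f = 2π·381 = 2394 rad/s.
Step 2 — Component impedances:
  R: Z = R = 50 Ω
  L: Z = jωL = j·2394·0.0711 = 0 + j170.2 Ω
Step 3 — Series combination: Z_total = R + L = 50 + j170.2 Ω = 177.4∠73.6° Ω.
Step 4 — Source phasor: V = 6.77∠90.0° V = 0 + j6.77 V.
Step 5 — Current: I = V / Z = 0.03662 + j0.01076 A = 0.03816∠16.4° A.
Step 6 — Complex power: S = V·I* = 0.07282 + j0.2479 VA.
Step 7 — Real power: P = Re(S) = 0.07282 W.
Step 8 — Reactive power: Q = Im(S) = 0.2479 VAR.
Step 9 — Apparent power: |S| = 0.2584 VA.
Step 10 — Power factor: PF = P/|S| = 0.2819 (lagging).

(a) P = 0.07282 W  (b) Q = 0.2479 VAR  (c) S = 0.2584 VA  (d) PF = 0.2819 (lagging)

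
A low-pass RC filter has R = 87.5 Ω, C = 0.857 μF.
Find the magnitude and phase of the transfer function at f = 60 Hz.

Step 1 — Angular frequency: ω = 2π·60 = 377 rad/s.
Step 2 — Transfer function: H(jω) = 1/(1 + jωRC).
Step 3 — Denominator: 1 + jωRC = 1 + j·377·87.5·8.57e-07 = 1 + j0.02827.
Step 4 — H = 0.9992 - j0.02825.
Step 5 — Magnitude: |H| = 0.9996 (-0.0 dB); phase: φ = -1.6°.

|H| = 0.9996 (-0.0 dB), φ = -1.6°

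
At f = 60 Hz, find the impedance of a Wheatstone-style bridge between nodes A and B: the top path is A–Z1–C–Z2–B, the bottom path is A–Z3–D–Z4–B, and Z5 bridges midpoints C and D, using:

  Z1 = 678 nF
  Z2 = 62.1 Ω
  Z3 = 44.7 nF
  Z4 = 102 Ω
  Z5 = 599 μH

Step 1 — Angular frequency: ω = 2π·f = 2π·60 = 377 rad/s.
Step 2 — Component impedances:
  Z1: Z = 1/(jωC) = -j/(ω·C) = 0 - j3912 Ω
  Z2: Z = R = 62.1 Ω
  Z3: Z = 1/(jωC) = -j/(ω·C) = 0 - j5.934e+04 Ω
  Z4: Z = R = 102 Ω
  Z5: Z = jωL = j·377·0.000599 = 0 + j0.2258 Ω
Step 3 — Bridge requires nodal analysis (the Z5 bridge couples midpoints C and D, so the two paths cannot be reduced to a simple series/parallel combination). Setting node B to ground and injecting 1 A at node A, the 3-node admittance system at A, C, D solves to V_A = Z_AB = 38.6 - j3670 Ω = 3671∠-89.4° Ω.

Z = 38.6 - j3670 Ω = 3671∠-89.4° Ω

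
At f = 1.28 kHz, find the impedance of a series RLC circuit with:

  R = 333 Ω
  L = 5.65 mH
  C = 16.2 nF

Step 1 — Angular frequency: ω = 2π·f = 2π·1280 = 8042 rad/s.
Step 2 — Component impedances:
  R: Z = R = 333 Ω
  L: Z = jωL = j·8042·0.00565 = 0 + j45.44 Ω
  C: Z = 1/(jωC) = -j/(ω·C) = 0 - j7675 Ω
Step 3 — Series combination: Z_total = R + L + C = 333 - j7630 Ω = 7637∠-87.5° Ω.

Z = 333 - j7630 Ω = 7637∠-87.5° Ω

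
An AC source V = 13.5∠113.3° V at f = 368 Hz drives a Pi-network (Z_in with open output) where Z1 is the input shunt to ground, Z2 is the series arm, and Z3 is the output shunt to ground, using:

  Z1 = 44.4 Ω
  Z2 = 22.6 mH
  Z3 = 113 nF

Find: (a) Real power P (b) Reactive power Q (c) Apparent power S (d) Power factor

Step 1 — Angular frequency: ω = 2π·f = 2π·368 = 2312 rad/s.
Step 2 — Component impedances:
  Z1: Z = R = 44.4 Ω
  Z2: Z = jωL = j·2312·0.0226 = 0 + j52.26 Ω
  Z3: Z = 1/(jωC) = -j/(ω·C) = 0 - j3827 Ω
Step 3 — With open output, the series arm Z2 and the output shunt Z3 appear in series to ground: Z2 + Z3 = 0 - j3775 Ω.
Step 4 — Parallel with input shunt Z1: Z_in = Z1 || (Z2 + Z3) = 44.39 - j0.5221 Ω = 44.4∠-0.7° Ω.
Step 5 — Source phasor: V = 13.5∠113.3° V = -5.34 + j12.4 V.
Step 6 — Current: I = V / Z = -0.1236 + j0.2778 A = 0.3041∠114.0° A.
Step 7 — Complex power: S = V·I* = 4.105 - j0.04828 VA.
Step 8 — Real power: P = Re(S) = 4.105 W.
Step 9 — Reactive power: Q = Im(S) = -0.04828 VAR.
Step 10 — Apparent power: |S| = 4.105 VA.
Step 11 — Power factor: PF = P/|S| = 0.9999 (leading).

(a) P = 4.105 W  (b) Q = -0.04828 VAR  (c) S = 4.105 VA  (d) PF = 0.9999 (leading)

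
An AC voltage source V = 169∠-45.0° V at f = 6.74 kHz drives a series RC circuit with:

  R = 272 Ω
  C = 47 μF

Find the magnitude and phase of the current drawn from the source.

Step 1 — Angular frequency: ω = 2π·f = 2π·6740 = 4.235e+04 rad/s.
Step 2 — Component impedances:
  R: Z = R = 272 Ω
  C: Z = 1/(jωC) = -j/(ω·C) = 0 - j0.5024 Ω
Step 3 — Series combination: Z_total = R + C = 272 - j0.5024 Ω = 272∠-0.1° Ω.
Step 4 — Source phasor: V = 169∠-45.0° V = 119.5 - j119.5 V.
Step 5 — Ohm's law: I = V / Z_total = (119.5 - j119.5) / (272 - j0.5024) = 0.4402 - j0.4385 A.
Step 6 — Convert to polar: |I| = 0.6213 A, ∠I = -44.9°.

I = 0.6213∠-44.9° A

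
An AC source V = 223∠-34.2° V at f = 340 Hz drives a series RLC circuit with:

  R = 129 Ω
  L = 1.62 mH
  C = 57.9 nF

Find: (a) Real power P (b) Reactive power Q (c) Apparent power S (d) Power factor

Step 1 — Angular frequency: ω = 2π·f = 2π·340 = 2136 rad/s.
Step 2 — Component impedances:
  R: Z = R = 129 Ω
  L: Z = jωL = j·2136·0.00162 = 0 + j3.461 Ω
  C: Z = 1/(jωC) = -j/(ω·C) = 0 - j8085 Ω
Step 3 — Series combination: Z_total = R + L + C = 129 - j8081 Ω = 8082∠-89.1° Ω.
Step 4 — Source phasor: V = 223∠-34.2° V = 184.4 - j125.3 V.
Step 5 — Current: I = V / Z = 0.01587 + j0.02257 A = 0.02759∠54.9° A.
Step 6 — Complex power: S = V·I* = 0.09821 - j6.152 VA.
Step 7 — Real power: P = Re(S) = 0.09821 W.
Step 8 — Reactive power: Q = Im(S) = -6.152 VAR.
Step 9 — Apparent power: |S| = 6.153 VA.
Step 10 — Power factor: PF = P/|S| = 0.01596 (leading).

(a) P = 0.09821 W  (b) Q = -6.152 VAR  (c) S = 6.153 VA  (d) PF = 0.01596 (leading)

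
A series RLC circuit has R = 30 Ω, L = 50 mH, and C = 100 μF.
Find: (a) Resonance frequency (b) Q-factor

Step 1 — Resonance condition Im(Z)=0 gives ω₀ = 1/√(LC).
Step 2 — ω₀ = 1/√(0.05·0.0001) = 447.2 rad/s.
Step 3 — f₀ = ω₀/(2π) = 71.18 Hz.
Step 4 — Series Q: Q = ω₀L/R = 447.2·0.05/30 = 0.7454.

(a) f₀ = 71.18 Hz  (b) Q = 0.7454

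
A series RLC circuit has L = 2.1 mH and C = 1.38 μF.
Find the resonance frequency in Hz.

Step 1 — Resonance condition Im(Z)=0 gives ω₀ = 1/√(LC).
Step 2 — ω₀ = 1/√(0.0021·1.38e-06) = 1.858e+04 rad/s.
Step 3 — f₀ = ω₀/(2π) = 2956 Hz.

f₀ = 2956 Hz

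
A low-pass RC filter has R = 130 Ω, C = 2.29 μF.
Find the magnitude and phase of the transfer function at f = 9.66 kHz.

Step 1 — Angular frequency: ω = 2π·9660 = 6.07e+04 rad/s.
Step 2 — Transfer function: H(jω) = 1/(1 + jωRC).
Step 3 — Denominator: 1 + jωRC = 1 + j·6.07e+04·130·2.29e-06 = 1 + j18.07.
Step 4 — H = 0.003054 - j0.05517.
Step 5 — Magnitude: |H| = 0.05526 (-25.2 dB); phase: φ = -86.8°.

|H| = 0.05526 (-25.2 dB), φ = -86.8°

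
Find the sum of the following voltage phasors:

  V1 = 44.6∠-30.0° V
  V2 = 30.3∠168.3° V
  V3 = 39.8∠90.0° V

Step 1 — Convert each phasor to rectangular form:
  V1 = 44.6·(cos(-30.0°) + j·sin(-30.0°)) = 38.62 - j22.3 V
  V2 = 30.3·(cos(168.3°) + j·sin(168.3°)) = -29.67 + j6.144 V
  V3 = 39.8·(cos(90.0°) + j·sin(90.0°)) = 0 + j39.8 V
Step 2 — Sum components: V_total = 8.954 + j23.64 V.
Step 3 — Convert to polar: |V_total| = 25.28 V, ∠V_total = 69.3°.

V_total = 25.28∠69.3° V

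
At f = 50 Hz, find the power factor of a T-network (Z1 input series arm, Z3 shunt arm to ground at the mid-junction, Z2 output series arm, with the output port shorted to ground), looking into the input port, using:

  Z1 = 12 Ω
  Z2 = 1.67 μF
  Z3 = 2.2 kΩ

Step 1 — Angular frequency: ω = 2π·f = 2π·50 = 314.2 rad/s.
Step 2 — Component impedances:
  Z1: Z = R = 12 Ω
  Z2: Z = 1/(jωC) = -j/(ω·C) = 0 - j1906 Ω
  Z3: Z = R = 2200 Ω
Step 3 — With the output port shorted to ground, the output series arm Z2 runs from the junction to ground; the shunt arm Z3 also runs from the junction to ground. They appear in parallel: Z3 || Z2 = 943.3 - j1089 Ω.
Step 4 — Series with input arm Z1: Z_in = Z1 + (Z3 || Z2) = 955.3 - j1089 Ω = 1448∠-48.7° Ω.
Step 5 — Power factor: PF = cos(φ) = Re(Z)/|Z| = 955.3/1448.5 = 0.6595.
Step 6 — Type: Im(Z) = -1089 ⇒ leading (phase φ = -48.7°).

PF = 0.6595 (leading, φ = -48.7°)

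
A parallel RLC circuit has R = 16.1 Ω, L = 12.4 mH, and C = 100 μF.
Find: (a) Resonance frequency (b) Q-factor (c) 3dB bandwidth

Step 1 — Resonance: ω₀ = 1/√(LC) = 1/√(0.0124·0.0001) = 898 rad/s.
Step 2 — f₀ = ω₀/(2π) = 142.9 Hz.
Step 3 — Parallel Q: Q = R/(ω₀L) = 16.1/(898·0.0124) = 1.446.
Step 4 — Bandwidth: Δω = ω₀/Q = 621.1 rad/s; BW = Δω/(2π) = 98.85 Hz.

(a) f₀ = 142.9 Hz  (b) Q = 1.446  (c) BW = 98.85 Hz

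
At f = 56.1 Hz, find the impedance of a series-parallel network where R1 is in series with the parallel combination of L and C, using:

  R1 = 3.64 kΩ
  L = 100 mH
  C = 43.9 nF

Step 1 — Angular frequency: ω = 2π·f = 2π·56.1 = 352.5 rad/s.
Step 2 — Component impedances:
  R1: Z = R = 3640 Ω
  L: Z = jωL = j·352.5·0.1 = 0 + j35.25 Ω
  C: Z = 1/(jωC) = -j/(ω·C) = 0 - j6.462e+04 Ω
Step 3 — Parallel branch: L || C = 1/(1/L + 1/C) = 0 + j35.27 Ω.
Step 4 — Series with R1: Z_total = R1 + (L || C) = 3640 + j35.27 Ω = 3640∠0.6° Ω.

Z = 3640 + j35.27 Ω = 3640∠0.6° Ω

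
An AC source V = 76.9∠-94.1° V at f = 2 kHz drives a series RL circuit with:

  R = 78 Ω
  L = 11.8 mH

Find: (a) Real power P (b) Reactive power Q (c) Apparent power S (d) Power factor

Step 1 — Angular frequency: ω = 2π·f = 2π·2000 = 1.257e+04 rad/s.
Step 2 — Component impedances:
  R: Z = R = 78 Ω
  L: Z = jωL = j·1.257e+04·0.0118 = 0 + j148.3 Ω
Step 3 — Series combination: Z_total = R + L = 78 + j148.3 Ω = 167.5∠62.3° Ω.
Step 4 — Source phasor: V = 76.9∠-94.1° V = -5.498 - j76.7 V.
Step 5 — Current: I = V / Z = -0.4204 - j0.1841 A = 0.459∠-156.4° A.
Step 6 — Complex power: S = V·I* = 16.43 + j31.24 VA.
Step 7 — Real power: P = Re(S) = 16.43 W.
Step 8 — Reactive power: Q = Im(S) = 31.24 VAR.
Step 9 — Apparent power: |S| = 35.3 VA.
Step 10 — Power factor: PF = P/|S| = 0.4655 (lagging).

(a) P = 16.43 W  (b) Q = 31.24 VAR  (c) S = 35.3 VA  (d) PF = 0.4655 (lagging)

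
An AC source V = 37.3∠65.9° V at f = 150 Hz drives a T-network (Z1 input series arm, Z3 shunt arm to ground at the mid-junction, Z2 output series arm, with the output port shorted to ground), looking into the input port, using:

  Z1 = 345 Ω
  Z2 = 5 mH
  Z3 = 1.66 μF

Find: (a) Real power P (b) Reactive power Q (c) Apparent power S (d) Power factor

Step 1 — Angular frequency: ω = 2π·f = 2π·150 = 942.5 rad/s.
Step 2 — Component impedances:
  Z1: Z = R = 345 Ω
  Z2: Z = jωL = j·942.5·0.005 = 0 + j4.712 Ω
  Z3: Z = 1/(jωC) = -j/(ω·C) = 0 - j639.2 Ω
Step 3 — With the output port shorted to ground, the output series arm Z2 runs from the junction to ground; the shunt arm Z3 also runs from the junction to ground. They appear in parallel: Z3 || Z2 = 0 + j4.747 Ω.
Step 4 — Series with input arm Z1: Z_in = Z1 + (Z3 || Z2) = 345 + j4.747 Ω = 345∠0.8° Ω.
Step 5 — Source phasor: V = 37.3∠65.9° V = 15.23 + j34.05 V.
Step 6 — Current: I = V / Z = 0.0455 + j0.09807 A = 0.1081∠65.1° A.
Step 7 — Complex power: S = V·I* = 4.032 + j0.05548 VA.
Step 8 — Real power: P = Re(S) = 4.032 W.
Step 9 — Reactive power: Q = Im(S) = 0.05548 VAR.
Step 10 — Apparent power: |S| = 4.032 VA.
Step 11 — Power factor: PF = P/|S| = 0.9999 (lagging).

(a) P = 4.032 W  (b) Q = 0.05548 VAR  (c) S = 4.032 VA  (d) PF = 0.9999 (lagging)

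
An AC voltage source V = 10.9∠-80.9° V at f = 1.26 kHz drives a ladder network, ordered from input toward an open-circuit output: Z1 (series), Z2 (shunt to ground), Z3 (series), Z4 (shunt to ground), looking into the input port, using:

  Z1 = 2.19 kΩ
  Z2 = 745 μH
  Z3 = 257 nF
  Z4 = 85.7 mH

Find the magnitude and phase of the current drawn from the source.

Step 1 — Angular frequency: ω = 2π·f = 2π·1260 = 7917 rad/s.
Step 2 — Component impedances:
  Z1: Z = R = 2190 Ω
  Z2: Z = jωL = j·7917·0.000745 = 0 + j5.898 Ω
  Z3: Z = 1/(jωC) = -j/(ω·C) = 0 - j491.5 Ω
  Z4: Z = jωL = j·7917·0.0857 = 0 + j678.5 Ω
Step 3 — Ladder network (open output): work backward from the far end, alternating series and parallel combinations. Z_in = 2190 + j5.718 Ω = 2190∠0.1° Ω.
Step 4 — Source phasor: V = 10.9∠-80.9° V = 1.724 - j10.76 V.
Step 5 — Ohm's law: I = V / Z_total = (1.724 - j10.76) / (2190 + j5.718) = 0.0007743 - j0.004917 A.
Step 6 — Convert to polar: |I| = 0.004977 A, ∠I = -81.0°.

I = 0.004977∠-81.0° A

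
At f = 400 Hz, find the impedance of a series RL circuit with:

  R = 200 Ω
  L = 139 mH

Step 1 — Angular frequency: ω = 2π·f = 2π·400 = 2513 rad/s.
Step 2 — Component impedances:
  R: Z = R = 200 Ω
  L: Z = jωL = j·2513·0.139 = 0 + j349.3 Ω
Step 3 — Series combination: Z_total = R + L = 200 + j349.3 Ω = 402.5∠60.2° Ω.

Z = 200 + j349.3 Ω = 402.5∠60.2° Ω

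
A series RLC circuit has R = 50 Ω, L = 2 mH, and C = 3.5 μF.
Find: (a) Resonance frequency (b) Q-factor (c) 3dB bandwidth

Step 1 — Resonance: ω₀ = 1/√(LC) = 1/√(0.002·3.5e-06) = 1.195e+04 rad/s.
Step 2 — f₀ = ω₀/(2π) = 1902 Hz.
Step 3 — Series Q: Q = ω₀L/R = 1.195e+04·0.002/50 = 0.4781.
Step 4 — Bandwidth: Δω = ω₀/Q = 2.5e+04 rad/s; BW = Δω/(2π) = 3979 Hz.

(a) f₀ = 1902 Hz  (b) Q = 0.4781  (c) BW = 3979 Hz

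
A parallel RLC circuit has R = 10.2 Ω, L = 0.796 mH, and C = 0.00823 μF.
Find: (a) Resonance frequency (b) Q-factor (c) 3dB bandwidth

Step 1 — Resonance: ω₀ = 1/√(LC) = 1/√(0.000796·8.23e-09) = 3.907e+05 rad/s.
Step 2 — f₀ = ω₀/(2π) = 6.218e+04 Hz.
Step 3 — Parallel Q: Q = R/(ω₀L) = 10.2/(3.907e+05·0.000796) = 0.0328.
Step 4 — Bandwidth: Δω = ω₀/Q = 1.191e+07 rad/s; BW = Δω/(2π) = 1.896e+06 Hz.

(a) f₀ = 6.218e+04 Hz  (b) Q = 0.0328  (c) BW = 1.896e+06 Hz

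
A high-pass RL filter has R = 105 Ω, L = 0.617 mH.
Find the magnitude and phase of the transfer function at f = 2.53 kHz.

Step 1 — Angular frequency: ω = 2π·2530 = 1.59e+04 rad/s.
Step 2 — Transfer function: H(jω) = jωL/(R + jωL).
Step 3 — Numerator jωL = j·9.808; denominator R + jωL = 105 + j9.808.
Step 4 — H = 0.00865 + j0.0926.
Step 5 — Magnitude: |H| = 0.09301 (-20.6 dB); phase: φ = 84.7°.

|H| = 0.09301 (-20.6 dB), φ = 84.7°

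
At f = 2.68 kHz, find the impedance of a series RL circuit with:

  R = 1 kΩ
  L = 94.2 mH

Step 1 — Angular frequency: ω = 2π·f = 2π·2680 = 1.684e+04 rad/s.
Step 2 — Component impedances:
  R: Z = R = 1000 Ω
  L: Z = jωL = j·1.684e+04·0.0942 = 0 + j1586 Ω
Step 3 — Series combination: Z_total = R + L = 1000 + j1586 Ω = 1875∠57.8° Ω.

Z = 1000 + j1586 Ω = 1875∠57.8° Ω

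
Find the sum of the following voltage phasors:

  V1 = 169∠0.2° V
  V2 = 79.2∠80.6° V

Step 1 — Convert each phasor to rectangular form:
  V1 = 169·(cos(0.2°) + j·sin(0.2°)) = 169 + j0.5899 V
  V2 = 79.2·(cos(80.6°) + j·sin(80.6°)) = 12.94 + j78.14 V
Step 2 — Sum components: V_total = 181.9 + j78.73 V.
Step 3 — Convert to polar: |V_total| = 198.2 V, ∠V_total = 23.4°.

V_total = 198.2∠23.4° V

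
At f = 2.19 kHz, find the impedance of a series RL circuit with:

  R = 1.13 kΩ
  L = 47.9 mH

Step 1 — Angular frequency: ω = 2π·f = 2π·2190 = 1.376e+04 rad/s.
Step 2 — Component impedances:
  R: Z = R = 1130 Ω
  L: Z = jωL = j·1.376e+04·0.0479 = 0 + j659.1 Ω
Step 3 — Series combination: Z_total = R + L = 1130 + j659.1 Ω = 1308∠30.3° Ω.

Z = 1130 + j659.1 Ω = 1308∠30.3° Ω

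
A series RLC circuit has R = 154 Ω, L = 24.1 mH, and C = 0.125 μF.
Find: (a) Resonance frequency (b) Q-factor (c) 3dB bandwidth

Step 1 — Resonance condition Im(Z)=0 gives ω₀ = 1/√(LC).
Step 2 — ω₀ = 1/√(0.0241·1.25e-07) = 1.822e+04 rad/s.
Step 3 — f₀ = ω₀/(2π) = 2900 Hz.
Step 4 — Series Q: Q = ω₀L/R = 1.822e+04·0.0241/154 = 2.851.
Step 5 — 3dB bandwidth: Δω = ω₀/Q = 6390 rad/s; BW = Δω/(2π) = 1017 Hz.

(a) f₀ = 2900 Hz  (b) Q = 2.851  (c) BW = 1017 Hz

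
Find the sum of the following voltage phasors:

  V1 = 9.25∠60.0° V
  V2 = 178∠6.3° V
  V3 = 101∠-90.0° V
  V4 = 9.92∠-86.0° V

Step 1 — Convert each phasor to rectangular form:
  V1 = 9.25·(cos(60.0°) + j·sin(60.0°)) = 4.625 + j8.011 V
  V2 = 178·(cos(6.3°) + j·sin(6.3°)) = 176.9 + j19.53 V
  V3 = 101·(cos(-90.0°) + j·sin(-90.0°)) = 0 - j101 V
  V4 = 9.92·(cos(-86.0°) + j·sin(-86.0°)) = 0.692 - j9.896 V
Step 2 — Sum components: V_total = 182.2 - j83.35 V.
Step 3 — Convert to polar: |V_total| = 200.4 V, ∠V_total = -24.6°.

V_total = 200.4∠-24.6° V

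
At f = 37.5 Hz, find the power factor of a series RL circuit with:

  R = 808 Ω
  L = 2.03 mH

Step 1 — Angular frequency: ω = 2π·f = 2π·37.5 = 235.6 rad/s.
Step 2 — Component impedances:
  R: Z = R = 808 Ω
  L: Z = jωL = j·235.6·0.00203 = 0 + j0.4783 Ω
Step 3 — Series combination: Z_total = R + L = 808 + j0.4783 Ω = 808∠0.0° Ω.
Step 4 — Power factor: PF = cos(φ) = Re(Z)/|Z| = 808/808 = 1.
Step 5 — Type: Im(Z) = 0.4783 ⇒ lagging (phase φ = 0.0°).

PF = 1 (lagging, φ = 0.0°)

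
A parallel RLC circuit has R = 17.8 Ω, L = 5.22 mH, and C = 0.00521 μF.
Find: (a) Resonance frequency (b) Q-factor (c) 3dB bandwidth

Step 1 — Resonance: ω₀ = 1/√(LC) = 1/√(0.00522·5.21e-09) = 1.918e+05 rad/s.
Step 2 — f₀ = ω₀/(2π) = 3.052e+04 Hz.
Step 3 — Parallel Q: Q = R/(ω₀L) = 17.8/(1.918e+05·0.00522) = 0.01778.
Step 4 — Bandwidth: Δω = ω₀/Q = 1.078e+07 rad/s; BW = Δω/(2π) = 1.716e+06 Hz.

(a) f₀ = 3.052e+04 Hz  (b) Q = 0.01778  (c) BW = 1.716e+06 Hz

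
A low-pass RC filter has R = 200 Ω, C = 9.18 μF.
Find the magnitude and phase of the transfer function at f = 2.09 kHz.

Step 1 — Angular frequency: ω = 2π·2090 = 1.313e+04 rad/s.
Step 2 — Transfer function: H(jω) = 1/(1 + jωRC).
Step 3 — Denominator: 1 + jωRC = 1 + j·1.313e+04·200·9.18e-06 = 1 + j24.11.
Step 4 — H = 0.001717 - j0.04141.
Step 5 — Magnitude: |H| = 0.04144 (-27.7 dB); phase: φ = -87.6°.

|H| = 0.04144 (-27.7 dB), φ = -87.6°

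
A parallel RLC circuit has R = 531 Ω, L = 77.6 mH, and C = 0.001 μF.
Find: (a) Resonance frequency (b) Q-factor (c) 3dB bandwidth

Step 1 — Resonance: ω₀ = 1/√(LC) = 1/√(0.0776·1e-09) = 1.135e+05 rad/s.
Step 2 — f₀ = ω₀/(2π) = 1.807e+04 Hz.
Step 3 — Parallel Q: Q = R/(ω₀L) = 531/(1.135e+05·0.0776) = 0.06028.
Step 4 — Bandwidth: Δω = ω₀/Q = 1.883e+06 rad/s; BW = Δω/(2π) = 2.997e+05 Hz.

(a) f₀ = 1.807e+04 Hz  (b) Q = 0.06028  (c) BW = 2.997e+05 Hz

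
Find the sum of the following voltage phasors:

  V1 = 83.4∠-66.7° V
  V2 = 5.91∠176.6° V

Step 1 — Convert each phasor to rectangular form:
  V1 = 83.4·(cos(-66.7°) + j·sin(-66.7°)) = 32.99 - j76.6 V
  V2 = 5.91·(cos(176.6°) + j·sin(176.6°)) = -5.9 + j0.3505 V
Step 2 — Sum components: V_total = 27.09 - j76.25 V.
Step 3 — Convert to polar: |V_total| = 80.92 V, ∠V_total = -70.4°.

V_total = 80.92∠-70.4° V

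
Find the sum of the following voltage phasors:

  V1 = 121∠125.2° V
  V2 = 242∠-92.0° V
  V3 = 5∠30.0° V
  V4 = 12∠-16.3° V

Step 1 — Convert each phasor to rectangular form:
  V1 = 121·(cos(125.2°) + j·sin(125.2°)) = -69.75 + j98.87 V
  V2 = 242·(cos(-92.0°) + j·sin(-92.0°)) = -8.446 - j241.9 V
  V3 = 5·(cos(30.0°) + j·sin(30.0°)) = 4.33 + j2.5 V
  V4 = 12·(cos(-16.3°) + j·sin(-16.3°)) = 11.52 - j3.368 V
Step 2 — Sum components: V_total = -62.35 - j143.8 V.
Step 3 — Convert to polar: |V_total| = 156.8 V, ∠V_total = -113.4°.

V_total = 156.8∠-113.4° V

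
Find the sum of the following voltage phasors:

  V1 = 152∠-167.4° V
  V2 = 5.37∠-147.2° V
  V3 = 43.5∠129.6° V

Step 1 — Convert each phasor to rectangular form:
  V1 = 152·(cos(-167.4°) + j·sin(-167.4°)) = -148.3 - j33.16 V
  V2 = 5.37·(cos(-147.2°) + j·sin(-147.2°)) = -4.514 - j2.909 V
  V3 = 43.5·(cos(129.6°) + j·sin(129.6°)) = -27.73 + j33.52 V
Step 2 — Sum components: V_total = -180.6 - j2.549 V.
Step 3 — Convert to polar: |V_total| = 180.6 V, ∠V_total = -179.2°.

V_total = 180.6∠-179.2° V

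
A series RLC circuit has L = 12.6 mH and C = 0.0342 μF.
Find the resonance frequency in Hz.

Step 1 — Resonance condition Im(Z)=0 gives ω₀ = 1/√(LC).
Step 2 — ω₀ = 1/√(0.0126·3.42e-08) = 4.817e+04 rad/s.
Step 3 — f₀ = ω₀/(2π) = 7667 Hz.

f₀ = 7667 Hz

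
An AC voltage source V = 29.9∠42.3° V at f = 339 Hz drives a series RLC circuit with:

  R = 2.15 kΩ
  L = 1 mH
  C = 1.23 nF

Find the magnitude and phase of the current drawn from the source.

Step 1 — Angular frequency: ω = 2π·f = 2π·339 = 2130 rad/s.
Step 2 — Component impedances:
  R: Z = R = 2150 Ω
  L: Z = jωL = j·2130·0.001 = 0 + j2.13 Ω
  C: Z = 1/(jωC) = -j/(ω·C) = 0 - j3.817e+05 Ω
Step 3 — Series combination: Z_total = R + L + C = 2150 - j3.817e+05 Ω = 3.817e+05∠-89.7° Ω.
Step 4 — Source phasor: V = 29.9∠42.3° V = 22.11 + j20.12 V.
Step 5 — Ohm's law: I = V / Z_total = (22.11 + j20.12) / (2150 - j3.817e+05) = -5.239e-05 + j5.823e-05 A.
Step 6 — Convert to polar: |I| = 7.833e-05 A, ∠I = 132.0°.

I = 7.833e-05∠132.0° A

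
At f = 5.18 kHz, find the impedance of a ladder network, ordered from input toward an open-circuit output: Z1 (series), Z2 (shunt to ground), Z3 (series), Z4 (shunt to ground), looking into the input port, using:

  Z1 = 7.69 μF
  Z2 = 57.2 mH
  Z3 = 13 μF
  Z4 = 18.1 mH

Step 1 — Angular frequency: ω = 2π·f = 2π·5180 = 3.255e+04 rad/s.
Step 2 — Component impedances:
  Z1: Z = 1/(jωC) = -j/(ω·C) = 0 - j3.995 Ω
  Z2: Z = jωL = j·3.255e+04·0.0572 = 0 + j1862 Ω
  Z3: Z = 1/(jωC) = -j/(ω·C) = 0 - j2.363 Ω
  Z4: Z = jωL = j·3.255e+04·0.0181 = 0 + j589.1 Ω
Step 3 — Ladder network (open output): work backward from the far end, alternating series and parallel combinations. Z_in = 0 + j442.1 Ω = 442.1∠90.0° Ω.

Z = 0 + j442.1 Ω = 442.1∠90.0° Ω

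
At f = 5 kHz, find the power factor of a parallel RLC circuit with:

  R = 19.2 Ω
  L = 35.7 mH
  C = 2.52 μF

Step 1 — Angular frequency: ω = 2π·f = 2π·5000 = 3.142e+04 rad/s.
Step 2 — Component impedances:
  R: Z = R = 19.2 Ω
  L: Z = jωL = j·3.142e+04·0.0357 = 0 + j1122 Ω
  C: Z = 1/(jωC) = -j/(ω·C) = 0 - j12.63 Ω
Step 3 — Parallel combination: 1/Z_total = 1/R + 1/L + 1/C; Z_total = 5.892 - j8.855 Ω = 10.64∠-56.4° Ω.
Step 4 — Power factor: PF = cos(φ) = Re(Z)/|Z| = 5.8919/10.636 = 0.554.
Step 5 — Type: Im(Z) = -8.855 ⇒ leading (phase φ = -56.4°).

PF = 0.554 (leading, φ = -56.4°)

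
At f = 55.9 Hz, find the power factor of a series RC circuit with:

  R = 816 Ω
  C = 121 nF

Step 1 — Angular frequency: ω = 2π·f = 2π·55.9 = 351.2 rad/s.
Step 2 — Component impedances:
  R: Z = R = 816 Ω
  C: Z = 1/(jωC) = -j/(ω·C) = 0 - j2.353e+04 Ω
Step 3 — Series combination: Z_total = R + C = 816 - j2.353e+04 Ω = 2.354e+04∠-88.0° Ω.
Step 4 — Power factor: PF = cos(φ) = Re(Z)/|Z| = 816/2.354e+04 = 0.03466.
Step 5 — Type: Im(Z) = -2.353e+04 ⇒ leading (phase φ = -88.0°).

PF = 0.03466 (leading, φ = -88.0°)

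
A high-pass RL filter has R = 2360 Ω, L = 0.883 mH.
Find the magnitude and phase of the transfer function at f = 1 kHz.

Step 1 — Angular frequency: ω = 2π·1000 = 6283 rad/s.
Step 2 — Transfer function: H(jω) = jωL/(R + jωL).
Step 3 — Numerator jωL = j·5.548; denominator R + jωL = 2360 + j5.548.
Step 4 — H = 5.527e-06 + j0.002351.
Step 5 — Magnitude: |H| = 0.002351 (-52.6 dB); phase: φ = 89.9°.

|H| = 0.002351 (-52.6 dB), φ = 89.9°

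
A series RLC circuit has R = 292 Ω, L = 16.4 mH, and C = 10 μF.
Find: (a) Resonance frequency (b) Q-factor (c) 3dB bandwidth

Step 1 — Resonance condition Im(Z)=0 gives ω₀ = 1/√(LC).
Step 2 — ω₀ = 1/√(0.0164·1e-05) = 2469 rad/s.
Step 3 — f₀ = ω₀/(2π) = 393 Hz.
Step 4 — Series Q: Q = ω₀L/R = 2469·0.0164/292 = 0.1387.
Step 5 — 3dB bandwidth: Δω = ω₀/Q = 1.78e+04 rad/s; BW = Δω/(2π) = 2834 Hz.

(a) f₀ = 393 Hz  (b) Q = 0.1387  (c) BW = 2834 Hz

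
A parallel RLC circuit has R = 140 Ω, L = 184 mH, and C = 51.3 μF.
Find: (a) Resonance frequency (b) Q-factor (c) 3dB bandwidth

Step 1 — Resonance: ω₀ = 1/√(LC) = 1/√(0.184·5.13e-05) = 325.5 rad/s.
Step 2 — f₀ = ω₀/(2π) = 51.8 Hz.
Step 3 — Parallel Q: Q = R/(ω₀L) = 140/(325.5·0.184) = 2.338.
Step 4 — Bandwidth: Δω = ω₀/Q = 139.2 rad/s; BW = Δω/(2π) = 22.16 Hz.

(a) f₀ = 51.8 Hz  (b) Q = 2.338  (c) BW = 22.16 Hz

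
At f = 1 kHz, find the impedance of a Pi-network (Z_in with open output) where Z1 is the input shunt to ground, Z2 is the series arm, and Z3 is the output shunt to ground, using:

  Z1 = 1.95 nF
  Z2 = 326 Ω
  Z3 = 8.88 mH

Step 1 — Angular frequency: ω = 2π·f = 2π·1000 = 6283 rad/s.
Step 2 — Component impedances:
  Z1: Z = 1/(jωC) = -j/(ω·C) = 0 - j8.162e+04 Ω
  Z2: Z = R = 326 Ω
  Z3: Z = jωL = j·6283·0.00888 = 0 + j55.79 Ω
Step 3 — With open output, the series arm Z2 and the output shunt Z3 appear in series to ground: Z2 + Z3 = 326 + j55.79 Ω.
Step 4 — Parallel with input shunt Z1: Z_in = Z1 || (Z2 + Z3) = 326.4 + j54.53 Ω = 331∠9.5° Ω.

Z = 326.4 + j54.53 Ω = 331∠9.5° Ω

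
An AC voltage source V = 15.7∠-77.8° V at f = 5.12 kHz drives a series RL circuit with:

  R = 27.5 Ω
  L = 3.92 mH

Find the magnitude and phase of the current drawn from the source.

Step 1 — Angular frequency: ω = 2π·f = 2π·5120 = 3.217e+04 rad/s.
Step 2 — Component impedances:
  R: Z = R = 27.5 Ω
  L: Z = jωL = j·3.217e+04·0.00392 = 0 + j126.1 Ω
Step 3 — Series combination: Z_total = R + L = 27.5 + j126.1 Ω = 129.1∠77.7° Ω.
Step 4 — Source phasor: V = 15.7∠-77.8° V = 3.318 - j15.35 V.
Step 5 — Ohm's law: I = V / Z_total = (3.318 - j15.35) / (27.5 + j126.1) = -0.1107 - j0.05045 A.
Step 6 — Convert to polar: |I| = 0.1216 A, ∠I = -155.5°.

I = 0.1216∠-155.5° A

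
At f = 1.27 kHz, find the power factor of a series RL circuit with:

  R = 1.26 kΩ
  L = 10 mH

Step 1 — Angular frequency: ω = 2π·f = 2π·1270 = 7980 rad/s.
Step 2 — Component impedances:
  R: Z = R = 1260 Ω
  L: Z = jωL = j·7980·0.01 = 0 + j79.8 Ω
Step 3 — Series combination: Z_total = R + L = 1260 + j79.8 Ω = 1263∠3.6° Ω.
Step 4 — Power factor: PF = cos(φ) = Re(Z)/|Z| = 1260/1262.5 = 0.998.
Step 5 — Type: Im(Z) = 79.8 ⇒ lagging (phase φ = 3.6°).

PF = 0.998 (lagging, φ = 3.6°)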